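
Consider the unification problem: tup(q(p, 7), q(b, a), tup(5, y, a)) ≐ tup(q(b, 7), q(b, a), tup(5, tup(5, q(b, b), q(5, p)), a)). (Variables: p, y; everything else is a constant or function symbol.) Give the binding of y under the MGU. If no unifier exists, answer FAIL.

tup(5, q(b, b), q(5, b))

Decompose tup/3: q(p, 7) ≐ q(b, 7),  q(b, a) ≐ q(b, a),  tup(5, y, a) ≐ tup(5, tup(5, q(b, b), q(5, p)), a).
Decompose q/2: p ≐ b,  7 ≐ 7.
Bind p := b; substituting into the one remaining equation that mentions p gives: tup(5, y, a) ≐ tup(5, tup(5, q(b, b), q(5, b)), a).
Delete trivial equation 7 ≐ 7.
Delete trivial equation q(b, a) ≐ q(b, a).
Decompose tup/3: 5 ≐ 5,  y ≐ tup(5, q(b, b), q(5, b)),  a ≐ a.
Delete trivial equation 5 ≐ 5.
Bind y := tup(5, q(b, b), q(5, b)); no other remaining equation mentions y.
Delete trivial equation a ≐ a.
MGU = { p ↦ b, y ↦ tup(5, q(b, b), q(5, b)) }, so y ↦ tup(5, q(b, b), q(5, b)).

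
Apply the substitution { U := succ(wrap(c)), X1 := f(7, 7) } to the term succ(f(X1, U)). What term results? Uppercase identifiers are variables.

Replace each occurrence of U with succ(wrap(c)).
Replace each occurrence of X1 with f(7, 7).
Result: succ(f(f(7, 7), succ(wrap(c)))).

succ(f(f(7, 7), succ(wrap(c))))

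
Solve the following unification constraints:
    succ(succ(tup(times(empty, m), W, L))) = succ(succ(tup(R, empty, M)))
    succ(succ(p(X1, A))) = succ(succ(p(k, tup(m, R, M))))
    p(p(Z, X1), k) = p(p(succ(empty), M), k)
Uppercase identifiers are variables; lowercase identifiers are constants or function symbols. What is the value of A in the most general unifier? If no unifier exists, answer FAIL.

Decompose succ/1: succ(tup(times(empty, m), W, L)) = succ(tup(R, empty, M)).
Decompose succ/1: tup(times(empty, m), W, L) = tup(R, empty, M).
Decompose tup/3: times(empty, m) = R,  W = empty,  L = M.
Bind R := times(empty, m); substituting into the one remaining equation that mentions R gives: succ(succ(p(X1, A))) = succ(succ(p(k, tup(m, times(empty, m), M)))).
Bind W := empty; no other remaining equation mentions W.
Bind L := M; no other remaining equation mentions L.
Decompose succ/1: succ(p(X1, A)) = succ(p(k, tup(m, times(empty, m), M))).
Decompose succ/1: p(X1, A) = p(k, tup(m, times(empty, m), M)).
Decompose p/2: X1 = k,  A = tup(m, times(empty, m), M).
Bind X1 := k; substituting into the one remaining equation that mentions X1 gives: p(p(Z, k), k) = p(p(succ(empty), M), k).
Bind A := tup(m, times(empty, m), M); no other remaining equation mentions A.
Decompose p/2: p(Z, k) = p(succ(empty), M),  k = k.
Decompose p/2: Z = succ(empty),  k = M.
Bind Z := succ(empty); no other remaining equation mentions Z.
Bind M := k; no other remaining equation mentions M. Substituting into the earlier bindings gives L := k, A := tup(m, times(empty, m), k).
Delete trivial equation k = k.
MGU = { R ↦ times(empty, m), W ↦ empty, L ↦ k, X1 ↦ k, A ↦ tup(m, times(empty, m), k), Z ↦ succ(empty), M ↦ k }, so A ↦ tup(m, times(empty, m), k).

tup(m, times(empty, m), k)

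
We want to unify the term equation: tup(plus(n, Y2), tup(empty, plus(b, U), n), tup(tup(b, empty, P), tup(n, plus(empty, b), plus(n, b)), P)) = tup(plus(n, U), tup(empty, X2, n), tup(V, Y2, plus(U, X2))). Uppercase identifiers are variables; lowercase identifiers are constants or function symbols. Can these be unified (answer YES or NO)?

Decompose tup/3: plus(n, Y2) = plus(n, U),  tup(empty, plus(b, U), n) = tup(empty, X2, n),  tup(tup(b, empty, P), tup(n, plus(empty, b), plus(n, b)), P) = tup(V, Y2, plus(U, X2)).
Decompose plus/2: n = n,  Y2 = U.
Delete trivial equation n = n.
Bind Y2 := U; substituting into the one remaining equation that mentions Y2 gives: tup(tup(b, empty, P), tup(n, plus(empty, b), plus(n, b)), P) = tup(V, U, plus(U, X2)).
Decompose tup/3: empty = empty,  plus(b, U) = X2,  n = n.
Delete trivial equation empty = empty.
Bind X2 := plus(b, U); substituting into the one remaining equation that mentions X2 gives: tup(tup(b, empty, P), tup(n, plus(empty, b), plus(n, b)), P) = tup(V, U, plus(U, plus(b, U))).
Delete trivial equation n = n.
Decompose tup/3: tup(b, empty, P) = V,  tup(n, plus(empty, b), plus(n, b)) = U,  P = plus(U, plus(b, U)).
Bind V := tup(b, empty, P); no other remaining equation mentions V.
Bind U := tup(n, plus(empty, b), plus(n, b)); substituting into the remaining equation gives: P = plus(tup(n, plus(empty, b), plus(n, b)), plus(b, tup(n, plus(empty, b), plus(n, b)))). Substituting into the earlier bindings gives Y2 := tup(n, plus(empty, b), plus(n, b)), X2 := plus(b, tup(n, plus(empty, b), plus(n, b))).
Bind P := plus(tup(n, plus(empty, b), plus(n, b)), plus(b, tup(n, plus(empty, b), plus(n, b)))). Substituting into the earlier binding gives V := tup(b, empty, plus(tup(n, plus(empty, b), plus(n, b)), plus(b, tup(n, plus(empty, b), plus(n, b))))).
No equations remain and no clash or occurs-check failure arose, so a unifier exists.

YES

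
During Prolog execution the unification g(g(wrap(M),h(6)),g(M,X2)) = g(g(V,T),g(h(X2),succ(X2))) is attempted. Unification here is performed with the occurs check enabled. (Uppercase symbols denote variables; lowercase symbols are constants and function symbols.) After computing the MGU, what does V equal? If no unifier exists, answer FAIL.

Decompose g/2: g(wrap(M),h(6)) = g(V,T),  g(M,X2) = g(h(X2),succ(X2)).
Decompose g/2: wrap(M) = V,  h(6) = T.
Bind V := wrap(M); no other remaining equation mentions V.
Bind T := h(6); no other remaining equation mentions T.
Decompose g/2: M = h(X2),  X2 = succ(X2).
Bind M := h(X2); no other remaining equation mentions M. Substituting into the earlier binding gives V := wrap(h(X2)).
Occurs check fails: X2 occurs in succ(X2); the equation X2 = succ(X2) has no finite solution.

FAIL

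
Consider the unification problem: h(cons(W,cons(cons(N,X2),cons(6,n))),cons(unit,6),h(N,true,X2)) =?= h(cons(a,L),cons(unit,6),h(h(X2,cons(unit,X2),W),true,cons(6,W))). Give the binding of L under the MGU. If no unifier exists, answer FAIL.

cons(cons(h(cons(6,a),cons(unit,cons(6,a)),a),cons(6,a)),cons(6,n))

Decompose h/3: cons(W,cons(cons(N,X2),cons(6,n))) =?= cons(a,L),  cons(unit,6) =?= cons(unit,6),  h(N,true,X2) =?= h(h(X2,cons(unit,X2),W),true,cons(6,W)).
Decompose cons/2: W =?= a,  cons(cons(N,X2),cons(6,n)) =?= L.
Bind W := a; substituting into the one remaining equation that mentions W gives: h(N,true,X2) =?= h(h(X2,cons(unit,X2),a),true,cons(6,a)).
Bind L := cons(cons(N,X2),cons(6,n)); no other remaining equation mentions L.
Delete trivial equation cons(unit,6) =?= cons(unit,6).
Decompose h/3: N =?= h(X2,cons(unit,X2),a),  true =?= true,  X2 =?= cons(6,a).
Bind N := h(X2,cons(unit,X2),a); no other remaining equation mentions N. Substituting into the earlier binding gives L := cons(cons(h(X2,cons(unit,X2),a),X2),cons(6,n)).
Delete trivial equation true =?= true.
Bind X2 := cons(6,a). Substituting into the earlier bindings gives L := cons(cons(h(cons(6,a),cons(unit,cons(6,a)),a),cons(6,a)),cons(6,n)), N := h(cons(6,a),cons(unit,cons(6,a)),a).
MGU = { W := a, L := cons(cons(h(cons(6,a),cons(unit,cons(6,a)),a),cons(6,a)),cons(6,n)), N := h(cons(6,a),cons(unit,cons(6,a)),a), X2 := cons(6,a) }, so L := cons(cons(h(cons(6,a),cons(unit,cons(6,a)),a),cons(6,a)),cons(6,n)).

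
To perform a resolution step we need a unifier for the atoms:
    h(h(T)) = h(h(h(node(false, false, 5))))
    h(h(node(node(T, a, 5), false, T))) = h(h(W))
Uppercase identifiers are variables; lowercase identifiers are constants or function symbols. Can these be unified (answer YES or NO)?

Decompose h/1: h(T) = h(h(node(false, false, 5))).
Decompose h/1: T = h(node(false, false, 5)).
Bind T := h(node(false, false, 5)); substituting into the remaining equation gives: h(h(node(node(h(node(false, false, 5)), a, 5), false, h(node(false, false, 5))))) = h(h(W)).
Decompose h/1: h(node(node(h(node(false, false, 5)), a, 5), false, h(node(false, false, 5)))) = h(W).
Decompose h/1: node(node(h(node(false, false, 5)), a, 5), false, h(node(false, false, 5))) = W.
Bind W := node(node(h(node(false, false, 5)), a, 5), false, h(node(false, false, 5))).
No equations remain and no clash or occurs-check failure arose, so a unifier exists.

YES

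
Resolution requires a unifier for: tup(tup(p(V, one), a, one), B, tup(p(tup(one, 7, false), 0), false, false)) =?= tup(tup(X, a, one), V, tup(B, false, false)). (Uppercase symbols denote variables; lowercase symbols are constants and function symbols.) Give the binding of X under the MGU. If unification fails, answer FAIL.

p(p(tup(one, 7, false), 0), one)

Decompose tup/3: tup(p(V, one), a, one) =?= tup(X, a, one),  B =?= V,  tup(p(tup(one, 7, false), 0), false, false) =?= tup(B, false, false).
Decompose tup/3: p(V, one) =?= X,  a =?= a,  one =?= one.
Bind X := p(V, one); no other remaining equation mentions X.
Delete trivial equation a =?= a.
Delete trivial equation one =?= one.
Bind B := V; substituting into the remaining equation gives: tup(p(tup(one, 7, false), 0), false, false) =?= tup(V, false, false).
Decompose tup/3: p(tup(one, 7, false), 0) =?= V,  false =?= false,  false =?= false.
Bind V := p(tup(one, 7, false), 0); no other remaining equation mentions V. Substituting into the earlier bindings gives X := p(p(tup(one, 7, false), 0), one), B := p(tup(one, 7, false), 0).
Delete trivial equation false =?= false.
Delete trivial equation false =?= false.
MGU = { X -> p(p(tup(one, 7, false), 0), one), B -> p(tup(one, 7, false), 0), V -> p(tup(one, 7, false), 0) }, so X -> p(p(tup(one, 7, false), 0), one).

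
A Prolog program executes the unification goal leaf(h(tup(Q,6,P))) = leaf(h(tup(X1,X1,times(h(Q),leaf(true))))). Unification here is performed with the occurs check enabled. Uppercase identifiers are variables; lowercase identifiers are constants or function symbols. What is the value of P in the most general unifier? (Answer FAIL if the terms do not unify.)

Decompose leaf/1: h(tup(Q,6,P)) = h(tup(X1,X1,times(h(Q),leaf(true)))).
Decompose h/1: tup(Q,6,P) = tup(X1,X1,times(h(Q),leaf(true))).
Decompose tup/3: Q = X1,  6 = X1,  P = times(h(Q),leaf(true)).
Bind Q := X1; substituting into the one remaining equation that mentions Q gives: P = times(h(X1),leaf(true)).
Bind X1 := 6; substituting into the remaining equation gives: P = times(h(6),leaf(true)). Substituting into the earlier binding gives Q := 6.
Bind P := times(h(6),leaf(true)).
MGU = { Q ↦ 6, X1 ↦ 6, P ↦ times(h(6),leaf(true)) }, so P ↦ times(h(6),leaf(true)).

times(h(6),leaf(true))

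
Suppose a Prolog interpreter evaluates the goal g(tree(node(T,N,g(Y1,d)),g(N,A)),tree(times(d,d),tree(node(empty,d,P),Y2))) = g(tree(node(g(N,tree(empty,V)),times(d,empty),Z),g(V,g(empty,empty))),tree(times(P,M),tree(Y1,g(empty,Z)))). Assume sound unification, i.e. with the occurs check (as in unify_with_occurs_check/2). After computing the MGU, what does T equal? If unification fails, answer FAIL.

g(times(d,empty),tree(empty,times(d,empty)))

Decompose g/2: tree(node(T,N,g(Y1,d)),g(N,A)) = tree(node(g(N,tree(empty,V)),times(d,empty),Z),g(V,g(empty,empty))),  tree(times(d,d),tree(node(empty,d,P),Y2)) = tree(times(P,M),tree(Y1,g(empty,Z))).
Decompose tree/2: node(T,N,g(Y1,d)) = node(g(N,tree(empty,V)),times(d,empty),Z),  g(N,A) = g(V,g(empty,empty)).
Decompose node/3: T = g(N,tree(empty,V)),  N = times(d,empty),  g(Y1,d) = Z.
Bind T := g(N,tree(empty,V)); no other remaining equation mentions T.
Bind N := times(d,empty); substituting into the one remaining equation that mentions N gives: g(times(d,empty),A) = g(V,g(empty,empty)). Substituting into the earlier binding gives T := g(times(d,empty),tree(empty,V)).
Bind Z := g(Y1,d); substituting into the one remaining equation that mentions Z gives: tree(times(d,d),tree(node(empty,d,P),Y2)) = tree(times(P,M),tree(Y1,g(empty,g(Y1,d)))).
Decompose g/2: times(d,empty) = V,  A = g(empty,empty).
Bind V := times(d,empty); no other remaining equation mentions V. Substituting into the earlier binding gives T := g(times(d,empty),tree(empty,times(d,empty))).
Bind A := g(empty,empty); no other remaining equation mentions A.
Decompose tree/2: times(d,d) = times(P,M),  tree(node(empty,d,P),Y2) = tree(Y1,g(empty,g(Y1,d))).
Decompose times/2: d = P,  d = M.
Bind P := d; substituting into the one remaining equation that mentions P gives: tree(node(empty,d,d),Y2) = tree(Y1,g(empty,g(Y1,d))).
Bind M := d; no other remaining equation mentions M.
Decompose tree/2: node(empty,d,d) = Y1,  Y2 = g(empty,g(Y1,d)).
Bind Y1 := node(empty,d,d); substituting into the remaining equation gives: Y2 = g(empty,g(node(empty,d,d),d)). Substituting into the earlier binding gives Z := g(node(empty,d,d),d).
Bind Y2 := g(empty,g(node(empty,d,d),d)).
MGU = { T = g(times(d,empty),tree(empty,times(d,empty))), N = times(d,empty), Z = g(node(empty,d,d),d), V = times(d,empty), A = g(empty,empty), P = d, M = d, Y1 = node(empty,d,d), Y2 = g(empty,g(node(empty,d,d),d)) }, so T = g(times(d,empty),tree(empty,times(d,empty))).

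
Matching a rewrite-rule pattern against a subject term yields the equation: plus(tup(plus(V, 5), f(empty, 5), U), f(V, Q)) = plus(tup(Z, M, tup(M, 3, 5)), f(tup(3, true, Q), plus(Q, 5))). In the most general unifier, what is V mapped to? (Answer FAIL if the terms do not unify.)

Decompose plus/2: tup(plus(V, 5), f(empty, 5), U) = tup(Z, M, tup(M, 3, 5)),  f(V, Q) = f(tup(3, true, Q), plus(Q, 5)).
Decompose tup/3: plus(V, 5) = Z,  f(empty, 5) = M,  U = tup(M, 3, 5).
Bind Z := plus(V, 5); no other remaining equation mentions Z.
Bind M := f(empty, 5); substituting into the one remaining equation that mentions M gives: U = tup(f(empty, 5), 3, 5).
Bind U := tup(f(empty, 5), 3, 5); no other remaining equation mentions U.
Decompose f/2: V = tup(3, true, Q),  Q = plus(Q, 5).
Bind V := tup(3, true, Q); no other remaining equation mentions V. Substituting into the earlier binding gives Z := plus(tup(3, true, Q), 5).
Occurs check fails: Q occurs in plus(Q, 5); the equation Q = plus(Q, 5) has no finite solution.

FAIL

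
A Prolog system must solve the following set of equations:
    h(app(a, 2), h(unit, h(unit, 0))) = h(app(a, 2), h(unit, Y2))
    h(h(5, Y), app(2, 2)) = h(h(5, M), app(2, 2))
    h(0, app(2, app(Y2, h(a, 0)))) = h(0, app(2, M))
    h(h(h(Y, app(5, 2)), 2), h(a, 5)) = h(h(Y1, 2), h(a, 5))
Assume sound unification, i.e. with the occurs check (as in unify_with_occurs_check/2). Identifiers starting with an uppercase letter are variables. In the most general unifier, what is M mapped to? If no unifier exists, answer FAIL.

app(h(unit, 0), h(a, 0))

Decompose h/2: app(a, 2) = app(a, 2),  h(unit, h(unit, 0)) = h(unit, Y2).
Delete trivial equation app(a, 2) = app(a, 2).
Decompose h/2: unit = unit,  h(unit, 0) = Y2.
Delete trivial equation unit = unit.
Bind Y2 := h(unit, 0); substituting into the one remaining equation that mentions Y2 gives: h(0, app(2, app(h(unit, 0), h(a, 0)))) = h(0, app(2, M)).
Decompose h/2: h(5, Y) = h(5, M),  app(2, 2) = app(2, 2).
Decompose h/2: 5 = 5,  Y = M.
Delete trivial equation 5 = 5.
Bind Y := M; substituting into the one remaining equation that mentions Y gives: h(h(h(M, app(5, 2)), 2), h(a, 5)) = h(h(Y1, 2), h(a, 5)).
Delete trivial equation app(2, 2) = app(2, 2).
Decompose h/2: 0 = 0,  app(2, app(h(unit, 0), h(a, 0))) = app(2, M).
Delete trivial equation 0 = 0.
Decompose app/2: 2 = 2,  app(h(unit, 0), h(a, 0)) = M.
Delete trivial equation 2 = 2.
Bind M := app(h(unit, 0), h(a, 0)); substituting into the remaining equation gives: h(h(h(app(h(unit, 0), h(a, 0)), app(5, 2)), 2), h(a, 5)) = h(h(Y1, 2), h(a, 5)). Substituting into the earlier binding gives Y := app(h(unit, 0), h(a, 0)).
Decompose h/2: h(h(app(h(unit, 0), h(a, 0)), app(5, 2)), 2) = h(Y1, 2),  h(a, 5) = h(a, 5).
Decompose h/2: h(app(h(unit, 0), h(a, 0)), app(5, 2)) = Y1,  2 = 2.
Bind Y1 := h(app(h(unit, 0), h(a, 0)), app(5, 2)); no other remaining equation mentions Y1.
Delete trivial equation 2 = 2.
Delete trivial equation h(a, 5) = h(a, 5).
MGU = { Y2 ↦ h(unit, 0), Y ↦ app(h(unit, 0), h(a, 0)), M ↦ app(h(unit, 0), h(a, 0)), Y1 ↦ h(app(h(unit, 0), h(a, 0)), app(5, 2)) }, so M ↦ app(h(unit, 0), h(a, 0)).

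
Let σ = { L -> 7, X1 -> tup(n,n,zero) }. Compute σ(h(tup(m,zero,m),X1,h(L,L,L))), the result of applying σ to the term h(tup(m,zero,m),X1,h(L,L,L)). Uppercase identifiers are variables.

Replace each occurrence of L with 7.
Replace each occurrence of X1 with tup(n,n,zero).
Result: h(tup(m,zero,m),tup(n,n,zero),h(7,7,7)).

h(tup(m,zero,m),tup(n,n,zero),h(7,7,7))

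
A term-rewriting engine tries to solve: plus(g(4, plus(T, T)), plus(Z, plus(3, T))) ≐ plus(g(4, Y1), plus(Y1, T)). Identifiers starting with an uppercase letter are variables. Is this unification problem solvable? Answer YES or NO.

NO

Decompose plus/2: g(4, plus(T, T)) ≐ g(4, Y1),  plus(Z, plus(3, T)) ≐ plus(Y1, T).
Decompose g/2: 4 ≐ 4,  plus(T, T) ≐ Y1.
Delete trivial equation 4 ≐ 4.
Bind Y1 := plus(T, T); substituting into the remaining equation gives: plus(Z, plus(3, T)) ≐ plus(plus(T, T), T).
Decompose plus/2: Z ≐ plus(T, T),  plus(3, T) ≐ T.
Bind Z := plus(T, T); no other remaining equation mentions Z.
Occurs check fails: T occurs in plus(3, T); the equation T ≐ plus(3, T) has no finite solution.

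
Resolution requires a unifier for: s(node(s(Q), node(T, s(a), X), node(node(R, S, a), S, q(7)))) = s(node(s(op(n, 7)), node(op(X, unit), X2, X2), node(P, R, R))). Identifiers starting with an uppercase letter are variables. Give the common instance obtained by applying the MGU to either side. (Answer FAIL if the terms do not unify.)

s(node(s(op(n, 7)), node(op(s(a), unit), s(a), s(a)), node(node(q(7), q(7), a), q(7), q(7))))

Decompose s/1: node(s(Q), node(T, s(a), X), node(node(R, S, a), S, q(7))) = node(s(op(n, 7)), node(op(X, unit), X2, X2), node(P, R, R)).
Decompose node/3: s(Q) = s(op(n, 7)),  node(T, s(a), X) = node(op(X, unit), X2, X2),  node(node(R, S, a), S, q(7)) = node(P, R, R).
Decompose s/1: Q = op(n, 7).
Bind Q := op(n, 7); no other remaining equation mentions Q.
Decompose node/3: T = op(X, unit),  s(a) = X2,  X = X2.
Bind T := op(X, unit); no other remaining equation mentions T.
Bind X2 := s(a); substituting into the one remaining equation that mentions X2 gives: X = s(a).
Bind X := s(a); no other remaining equation mentions X. Substituting into the earlier binding gives T := op(s(a), unit).
Decompose node/3: node(R, S, a) = P,  S = R,  q(7) = R.
Bind P := node(R, S, a); no other remaining equation mentions P.
Bind S := R; no other remaining equation mentions S. Substituting into the earlier binding gives P := node(R, R, a).
Bind R := q(7). Substituting into the earlier bindings gives P := node(q(7), q(7), a), S := q(7).
Applying the MGU to either side gives s(node(s(op(n, 7)), node(op(s(a), unit), s(a), s(a)), node(node(q(7), q(7), a), q(7), q(7)))).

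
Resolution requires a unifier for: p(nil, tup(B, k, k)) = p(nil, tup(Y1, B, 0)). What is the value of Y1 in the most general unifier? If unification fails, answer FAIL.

FAIL

Decompose p/2: nil = nil,  tup(B, k, k) = tup(Y1, B, 0).
Delete trivial equation nil = nil.
Decompose tup/3: B = Y1,  k = B,  k = 0.
Bind B := Y1; substituting into the one remaining equation that mentions B gives: k = Y1.
Bind Y1 := k; no other remaining equation mentions Y1. Substituting into the earlier binding gives B := k.
Clash: constants k and 0 differ; no unifier exists.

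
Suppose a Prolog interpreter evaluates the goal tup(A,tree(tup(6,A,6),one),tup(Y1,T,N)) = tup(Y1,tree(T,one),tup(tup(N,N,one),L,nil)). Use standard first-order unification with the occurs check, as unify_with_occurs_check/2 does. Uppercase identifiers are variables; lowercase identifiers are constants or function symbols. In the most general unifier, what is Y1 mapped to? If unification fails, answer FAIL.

tup(nil,nil,one)

Decompose tup/3: A = Y1,  tree(tup(6,A,6),one) = tree(T,one),  tup(Y1,T,N) = tup(tup(N,N,one),L,nil).
Bind A := Y1; substituting into the one remaining equation that mentions A gives: tree(tup(6,Y1,6),one) = tree(T,one).
Decompose tree/2: tup(6,Y1,6) = T,  one = one.
Bind T := tup(6,Y1,6); substituting into the one remaining equation that mentions T gives: tup(Y1,tup(6,Y1,6),N) = tup(tup(N,N,one),L,nil).
Delete trivial equation one = one.
Decompose tup/3: Y1 = tup(N,N,one),  tup(6,Y1,6) = L,  N = nil.
Bind Y1 := tup(N,N,one); substituting into the one remaining equation that mentions Y1 gives: tup(6,tup(N,N,one),6) = L. Substituting into the earlier bindings gives A := tup(N,N,one), T := tup(6,tup(N,N,one),6).
Bind L := tup(6,tup(N,N,one),6); no other remaining equation mentions L.
Bind N := nil. Substituting into the earlier bindings gives A := tup(nil,nil,one), T := tup(6,tup(nil,nil,one),6), Y1 := tup(nil,nil,one), L := tup(6,tup(nil,nil,one),6).
MGU = { A ↦ tup(nil,nil,one), T ↦ tup(6,tup(nil,nil,one),6), Y1 ↦ tup(nil,nil,one), L ↦ tup(6,tup(nil,nil,one),6), N ↦ nil }, so Y1 ↦ tup(nil,nil,one).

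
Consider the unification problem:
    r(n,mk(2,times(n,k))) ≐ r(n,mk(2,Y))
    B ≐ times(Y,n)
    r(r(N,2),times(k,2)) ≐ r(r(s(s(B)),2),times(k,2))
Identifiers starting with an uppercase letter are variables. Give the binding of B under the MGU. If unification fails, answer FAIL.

Decompose r/2: n ≐ n,  mk(2,times(n,k)) ≐ mk(2,Y).
Delete trivial equation n ≐ n.
Decompose mk/2: 2 ≐ 2,  times(n,k) ≐ Y.
Delete trivial equation 2 ≐ 2.
Bind Y := times(n,k); substituting into the one remaining equation that mentions Y gives: B ≐ times(times(n,k),n).
Bind B := times(times(n,k),n); substituting into the remaining equation gives: r(r(N,2),times(k,2)) ≐ r(r(s(s(times(times(n,k),n))),2),times(k,2)).
Decompose r/2: r(N,2) ≐ r(s(s(times(times(n,k),n))),2),  times(k,2) ≐ times(k,2).
Decompose r/2: N ≐ s(s(times(times(n,k),n))),  2 ≐ 2.
Bind N := s(s(times(times(n,k),n))); no other remaining equation mentions N.
Delete trivial equation 2 ≐ 2.
Delete trivial equation times(k,2) ≐ times(k,2).
MGU = { Y -> times(n,k), B -> times(times(n,k),n), N -> s(s(times(times(n,k),n))) }, so B -> times(times(n,k),n).

times(times(n,k),n)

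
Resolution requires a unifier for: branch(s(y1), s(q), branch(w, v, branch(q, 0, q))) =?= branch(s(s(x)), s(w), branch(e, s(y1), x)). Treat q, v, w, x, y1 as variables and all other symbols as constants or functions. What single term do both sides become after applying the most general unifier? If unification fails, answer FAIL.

branch(s(s(branch(e, 0, e))), s(e), branch(e, s(s(branch(e, 0, e))), branch(e, 0, e)))

Decompose branch/3: s(y1) =?= s(s(x)),  s(q) =?= s(w),  branch(w, v, branch(q, 0, q)) =?= branch(e, s(y1), x).
Decompose s/1: y1 =?= s(x).
Bind y1 := s(x); substituting into the one remaining equation that mentions y1 gives: branch(w, v, branch(q, 0, q)) =?= branch(e, s(s(x)), x).
Decompose s/1: q =?= w.
Bind q := w; substituting into the remaining equation gives: branch(w, v, branch(w, 0, w)) =?= branch(e, s(s(x)), x).
Decompose branch/3: w =?= e,  v =?= s(s(x)),  branch(w, 0, w) =?= x.
Bind w := e; substituting into the one remaining equation that mentions w gives: branch(e, 0, e) =?= x. Substituting into the earlier binding gives q := e.
Bind v := s(s(x)); no other remaining equation mentions v.
Bind x := branch(e, 0, e). Substituting into the earlier bindings gives y1 := s(branch(e, 0, e)), v := s(s(branch(e, 0, e))).
Applying the MGU to either side gives branch(s(s(branch(e, 0, e))), s(e), branch(e, s(s(branch(e, 0, e))), branch(e, 0, e))).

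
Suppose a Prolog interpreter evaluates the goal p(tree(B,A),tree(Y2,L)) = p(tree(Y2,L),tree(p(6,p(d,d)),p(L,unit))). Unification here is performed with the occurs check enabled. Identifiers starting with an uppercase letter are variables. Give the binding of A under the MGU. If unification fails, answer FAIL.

FAIL

Decompose p/2: tree(B,A) = tree(Y2,L),  tree(Y2,L) = tree(p(6,p(d,d)),p(L,unit)).
Decompose tree/2: B = Y2,  A = L.
Bind B := Y2; no other remaining equation mentions B.
Bind A := L; no other remaining equation mentions A.
Decompose tree/2: Y2 = p(6,p(d,d)),  L = p(L,unit).
Bind Y2 := p(6,p(d,d)); no other remaining equation mentions Y2. Substituting into the earlier binding gives B := p(6,p(d,d)).
Occurs check fails: L occurs in p(L,unit); the equation L = p(L,unit) has no finite solution.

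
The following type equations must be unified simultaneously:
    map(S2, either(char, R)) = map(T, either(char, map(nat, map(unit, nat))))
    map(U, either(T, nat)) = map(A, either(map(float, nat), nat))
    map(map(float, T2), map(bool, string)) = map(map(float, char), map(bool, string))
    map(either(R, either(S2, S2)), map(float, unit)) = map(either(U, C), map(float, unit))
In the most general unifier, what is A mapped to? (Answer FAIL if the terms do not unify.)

map(nat, map(unit, nat))

Decompose map/2: S2 = T,  either(char, R) = either(char, map(nat, map(unit, nat))).
Bind S2 := T; substituting into the one remaining equation that mentions S2 gives: map(either(R, either(T, T)), map(float, unit)) = map(either(U, C), map(float, unit)).
Decompose either/2: char = char,  R = map(nat, map(unit, nat)).
Delete trivial equation char = char.
Bind R := map(nat, map(unit, nat)); substituting into the one remaining equation that mentions R gives: map(either(map(nat, map(unit, nat)), either(T, T)), map(float, unit)) = map(either(U, C), map(float, unit)).
Decompose map/2: U = A,  either(T, nat) = either(map(float, nat), nat).
Bind U := A; substituting into the one remaining equation that mentions U gives: map(either(map(nat, map(unit, nat)), either(T, T)), map(float, unit)) = map(either(A, C), map(float, unit)).
Decompose either/2: T = map(float, nat),  nat = nat.
Bind T := map(float, nat); substituting into the one remaining equation that mentions T gives: map(either(map(nat, map(unit, nat)), either(map(float, nat), map(float, nat))), map(float, unit)) = map(either(A, C), map(float, unit)). Substituting into the earlier binding gives S2 := map(float, nat).
Delete trivial equation nat = nat.
Decompose map/2: map(float, T2) = map(float, char),  map(bool, string) = map(bool, string).
Decompose map/2: float = float,  T2 = char.
Delete trivial equation float = float.
Bind T2 := char; no other remaining equation mentions T2.
Delete trivial equation map(bool, string) = map(bool, string).
Decompose map/2: either(map(nat, map(unit, nat)), either(map(float, nat), map(float, nat))) = either(A, C),  map(float, unit) = map(float, unit).
Decompose either/2: map(nat, map(unit, nat)) = A,  either(map(float, nat), map(float, nat)) = C.
Bind A := map(nat, map(unit, nat)); no other remaining equation mentions A. Substituting into the earlier binding gives U := map(nat, map(unit, nat)).
Bind C := either(map(float, nat), map(float, nat)); no other remaining equation mentions C.
Delete trivial equation map(float, unit) = map(float, unit).
MGU = { S2 ↦ map(float, nat), R ↦ map(nat, map(unit, nat)), U ↦ map(nat, map(unit, nat)), T ↦ map(float, nat), T2 ↦ char, A ↦ map(nat, map(unit, nat)), C ↦ either(map(float, nat), map(float, nat)) }, so A ↦ map(nat, map(unit, nat)).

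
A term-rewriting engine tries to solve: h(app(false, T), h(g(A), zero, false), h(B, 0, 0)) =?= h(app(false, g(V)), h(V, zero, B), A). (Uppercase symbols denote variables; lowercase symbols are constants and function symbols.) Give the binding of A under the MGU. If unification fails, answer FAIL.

Decompose h/3: app(false, T) =?= app(false, g(V)),  h(g(A), zero, false) =?= h(V, zero, B),  h(B, 0, 0) =?= A.
Decompose app/2: false =?= false,  T =?= g(V).
Delete trivial equation false =?= false.
Bind T := g(V); no other remaining equation mentions T.
Decompose h/3: g(A) =?= V,  zero =?= zero,  false =?= B.
Bind V := g(A); no other remaining equation mentions V. Substituting into the earlier binding gives T := g(g(A)).
Delete trivial equation zero =?= zero.
Bind B := false; substituting into the remaining equation gives: h(false, 0, 0) =?= A.
Bind A := h(false, 0, 0). Substituting into the earlier bindings gives T := g(g(h(false, 0, 0))), V := g(h(false, 0, 0)).
MGU = { T := g(g(h(false, 0, 0))), V := g(h(false, 0, 0)), B := false, A := h(false, 0, 0) }, so A := h(false, 0, 0).

h(false, 0, 0)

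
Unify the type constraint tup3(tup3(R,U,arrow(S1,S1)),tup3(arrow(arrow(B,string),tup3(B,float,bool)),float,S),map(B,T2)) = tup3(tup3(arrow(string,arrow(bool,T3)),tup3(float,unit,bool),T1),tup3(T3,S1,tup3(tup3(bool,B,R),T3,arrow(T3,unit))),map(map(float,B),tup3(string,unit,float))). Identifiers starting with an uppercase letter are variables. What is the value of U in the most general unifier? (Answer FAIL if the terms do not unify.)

Decompose tup3/3: tup3(R,U,arrow(S1,S1)) = tup3(arrow(string,arrow(bool,T3)),tup3(float,unit,bool),T1),  tup3(arrow(arrow(B,string),tup3(B,float,bool)),float,S) = tup3(T3,S1,tup3(tup3(bool,B,R),T3,arrow(T3,unit))),  map(B,T2) = map(map(float,B),tup3(string,unit,float)).
Decompose tup3/3: R = arrow(string,arrow(bool,T3)),  U = tup3(float,unit,bool),  arrow(S1,S1) = T1.
Bind R := arrow(string,arrow(bool,T3)); substituting into the one remaining equation that mentions R gives: tup3(arrow(arrow(B,string),tup3(B,float,bool)),float,S) = tup3(T3,S1,tup3(tup3(bool,B,arrow(string,arrow(bool,T3))),T3,arrow(T3,unit))).
Bind U := tup3(float,unit,bool); no other remaining equation mentions U.
Bind T1 := arrow(S1,S1); no other remaining equation mentions T1.
Decompose tup3/3: arrow(arrow(B,string),tup3(B,float,bool)) = T3,  float = S1,  S = tup3(tup3(bool,B,arrow(string,arrow(bool,T3))),T3,arrow(T3,unit)).
Bind T3 := arrow(arrow(B,string),tup3(B,float,bool)); substituting into the one remaining equation that mentions T3 gives: S = tup3(tup3(bool,B,arrow(string,arrow(bool,arrow(arrow(B,string),tup3(B,float,bool))))),arrow(arrow(B,string),tup3(B,float,bool)),arrow(arrow(arrow(B,string),tup3(B,float,bool)),unit)). Substituting into the earlier binding gives R := arrow(string,arrow(bool,arrow(arrow(B,string),tup3(B,float,bool)))).
Bind S1 := float; no other remaining equation mentions S1. Substituting into the earlier binding gives T1 := arrow(float,float).
Bind S := tup3(tup3(bool,B,arrow(string,arrow(bool,arrow(arrow(B,string),tup3(B,float,bool))))),arrow(arrow(B,string),tup3(B,float,bool)),arrow(arrow(arrow(B,string),tup3(B,float,bool)),unit)); no other remaining equation mentions S.
Decompose map/2: B = map(float,B),  T2 = tup3(string,unit,float).
Occurs check fails: B occurs in map(float,B); the equation B = map(float,B) has no finite solution.

FAIL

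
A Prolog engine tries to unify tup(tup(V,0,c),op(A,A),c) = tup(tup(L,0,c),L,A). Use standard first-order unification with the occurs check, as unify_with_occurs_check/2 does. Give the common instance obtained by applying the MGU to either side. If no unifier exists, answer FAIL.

Decompose tup/3: tup(V,0,c) = tup(L,0,c),  op(A,A) = L,  c = A.
Decompose tup/3: V = L,  0 = 0,  c = c.
Bind V := L; no other remaining equation mentions V.
Delete trivial equation 0 = 0.
Delete trivial equation c = c.
Bind L := op(A,A); no other remaining equation mentions L. Substituting into the earlier binding gives V := op(A,A).
Bind A := c. Substituting into the earlier bindings gives V := op(c,c), L := op(c,c).
Applying the MGU to either side gives tup(tup(op(c,c),0,c),op(c,c),c).

tup(tup(op(c,c),0,c),op(c,c),c)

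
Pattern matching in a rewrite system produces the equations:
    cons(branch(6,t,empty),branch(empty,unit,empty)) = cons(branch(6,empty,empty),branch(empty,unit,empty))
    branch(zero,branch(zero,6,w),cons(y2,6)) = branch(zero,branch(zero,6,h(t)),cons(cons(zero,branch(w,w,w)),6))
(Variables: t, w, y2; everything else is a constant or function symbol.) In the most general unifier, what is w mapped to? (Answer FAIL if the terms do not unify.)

Decompose cons/2: branch(6,t,empty) = branch(6,empty,empty),  branch(empty,unit,empty) = branch(empty,unit,empty).
Decompose branch/3: 6 = 6,  t = empty,  empty = empty.
Delete trivial equation 6 = 6.
Bind t := empty; substituting into the one remaining equation that mentions t gives: branch(zero,branch(zero,6,w),cons(y2,6)) = branch(zero,branch(zero,6,h(empty)),cons(cons(zero,branch(w,w,w)),6)).
Delete trivial equation empty = empty.
Delete trivial equation branch(empty,unit,empty) = branch(empty,unit,empty).
Decompose branch/3: zero = zero,  branch(zero,6,w) = branch(zero,6,h(empty)),  cons(y2,6) = cons(cons(zero,branch(w,w,w)),6).
Delete trivial equation zero = zero.
Decompose branch/3: zero = zero,  6 = 6,  w = h(empty).
Delete trivial equation zero = zero.
Delete trivial equation 6 = 6.
Bind w := h(empty); substituting into the remaining equation gives: cons(y2,6) = cons(cons(zero,branch(h(empty),h(empty),h(empty))),6).
Decompose cons/2: y2 = cons(zero,branch(h(empty),h(empty),h(empty))),  6 = 6.
Bind y2 := cons(zero,branch(h(empty),h(empty),h(empty))); no other remaining equation mentions y2.
Delete trivial equation 6 = 6.
MGU = { t ↦ empty, w ↦ h(empty), y2 ↦ cons(zero,branch(h(empty),h(empty),h(empty))) }, so w ↦ h(empty).

h(empty)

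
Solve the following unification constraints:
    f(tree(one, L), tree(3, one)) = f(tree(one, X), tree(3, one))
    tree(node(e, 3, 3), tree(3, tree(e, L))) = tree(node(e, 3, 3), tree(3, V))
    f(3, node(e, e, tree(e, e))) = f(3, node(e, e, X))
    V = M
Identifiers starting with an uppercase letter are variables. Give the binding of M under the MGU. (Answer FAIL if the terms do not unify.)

Decompose f/2: tree(one, L) = tree(one, X),  tree(3, one) = tree(3, one).
Decompose tree/2: one = one,  L = X.
Delete trivial equation one = one.
Bind L := X; substituting into the one remaining equation that mentions L gives: tree(node(e, 3, 3), tree(3, tree(e, X))) = tree(node(e, 3, 3), tree(3, V)).
Delete trivial equation tree(3, one) = tree(3, one).
Decompose tree/2: node(e, 3, 3) = node(e, 3, 3),  tree(3, tree(e, X)) = tree(3, V).
Delete trivial equation node(e, 3, 3) = node(e, 3, 3).
Decompose tree/2: 3 = 3,  tree(e, X) = V.
Delete trivial equation 3 = 3.
Bind V := tree(e, X); substituting into the one remaining equation that mentions V gives: tree(e, X) = M.
Decompose f/2: 3 = 3,  node(e, e, tree(e, e)) = node(e, e, X).
Delete trivial equation 3 = 3.
Decompose node/3: e = e,  e = e,  tree(e, e) = X.
Delete trivial equation e = e.
Delete trivial equation e = e.
Bind X := tree(e, e); substituting into the remaining equation gives: tree(e, tree(e, e)) = M. Substituting into the earlier bindings gives L := tree(e, e), V := tree(e, tree(e, e)).
Bind M := tree(e, tree(e, e)).
MGU = { L := tree(e, e), V := tree(e, tree(e, e)), X := tree(e, e), M := tree(e, tree(e, e)) }, so M := tree(e, tree(e, e)).

tree(e, tree(e, e))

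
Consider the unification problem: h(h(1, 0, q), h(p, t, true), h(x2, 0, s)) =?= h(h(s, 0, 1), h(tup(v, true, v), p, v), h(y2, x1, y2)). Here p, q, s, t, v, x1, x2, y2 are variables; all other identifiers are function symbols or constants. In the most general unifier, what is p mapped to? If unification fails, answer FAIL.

tup(true, true, true)

Decompose h/3: h(1, 0, q) =?= h(s, 0, 1),  h(p, t, true) =?= h(tup(v, true, v), p, v),  h(x2, 0, s) =?= h(y2, x1, y2).
Decompose h/3: 1 =?= s,  0 =?= 0,  q =?= 1.
Bind s := 1; substituting into the one remaining equation that mentions s gives: h(x2, 0, 1) =?= h(y2, x1, y2).
Delete trivial equation 0 =?= 0.
Bind q := 1; no other remaining equation mentions q.
Decompose h/3: p =?= tup(v, true, v),  t =?= p,  true =?= v.
Bind p := tup(v, true, v); substituting into the one remaining equation that mentions p gives: t =?= tup(v, true, v).
Bind t := tup(v, true, v); no other remaining equation mentions t.
Bind v := true; no other remaining equation mentions v. Substituting into the earlier bindings gives p := tup(true, true, true), t := tup(true, true, true).
Decompose h/3: x2 =?= y2,  0 =?= x1,  1 =?= y2.
Bind x2 := y2; no other remaining equation mentions x2.
Bind x1 := 0; no other remaining equation mentions x1.
Bind y2 := 1. Substituting into the earlier binding gives x2 := 1.
MGU = { s ↦ 1, q ↦ 1, p ↦ tup(true, true, true), t ↦ tup(true, true, true), v ↦ true, x2 ↦ 1, x1 ↦ 0, y2 ↦ 1 }, so p ↦ tup(true, true, true).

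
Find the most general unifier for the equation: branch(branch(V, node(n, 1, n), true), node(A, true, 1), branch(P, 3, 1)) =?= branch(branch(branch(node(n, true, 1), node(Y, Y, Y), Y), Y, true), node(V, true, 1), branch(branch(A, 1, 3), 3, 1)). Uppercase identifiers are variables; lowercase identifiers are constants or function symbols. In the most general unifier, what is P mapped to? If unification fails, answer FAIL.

Decompose branch/3: branch(V, node(n, 1, n), true) =?= branch(branch(node(n, true, 1), node(Y, Y, Y), Y), Y, true),  node(A, true, 1) =?= node(V, true, 1),  branch(P, 3, 1) =?= branch(branch(A, 1, 3), 3, 1).
Decompose branch/3: V =?= branch(node(n, true, 1), node(Y, Y, Y), Y),  node(n, 1, n) =?= Y,  true =?= true.
Bind V := branch(node(n, true, 1), node(Y, Y, Y), Y); substituting into the one remaining equation that mentions V gives: node(A, true, 1) =?= node(branch(node(n, true, 1), node(Y, Y, Y), Y), true, 1).
Bind Y := node(n, 1, n); substituting into the one remaining equation that mentions Y gives: node(A, true, 1) =?= node(branch(node(n, true, 1), node(node(n, 1, n), node(n, 1, n), node(n, 1, n)), node(n, 1, n)), true, 1). Substituting into the earlier binding gives V := branch(node(n, true, 1), node(node(n, 1, n), node(n, 1, n), node(n, 1, n)), node(n, 1, n)).
Delete trivial equation true =?= true.
Decompose node/3: A =?= branch(node(n, true, 1), node(node(n, 1, n), node(n, 1, n), node(n, 1, n)), node(n, 1, n)),  true =?= true,  1 =?= 1.
Bind A := branch(node(n, true, 1), node(node(n, 1, n), node(n, 1, n), node(n, 1, n)), node(n, 1, n)); substituting into the one remaining equation that mentions A gives: branch(P, 3, 1) =?= branch(branch(branch(node(n, true, 1), node(node(n, 1, n), node(n, 1, n), node(n, 1, n)), node(n, 1, n)), 1, 3), 3, 1).
Delete trivial equation true =?= true.
Delete trivial equation 1 =?= 1.
Decompose branch/3: P =?= branch(branch(node(n, true, 1), node(node(n, 1, n), node(n, 1, n), node(n, 1, n)), node(n, 1, n)), 1, 3),  3 =?= 3,  1 =?= 1.
Bind P := branch(branch(node(n, true, 1), node(node(n, 1, n), node(n, 1, n), node(n, 1, n)), node(n, 1, n)), 1, 3); no other remaining equation mentions P.
Delete trivial equation 3 =?= 3.
Delete trivial equation 1 =?= 1.
MGU = { V ↦ branch(node(n, true, 1), node(node(n, 1, n), node(n, 1, n), node(n, 1, n)), node(n, 1, n)), Y ↦ node(n, 1, n), A ↦ branch(node(n, true, 1), node(node(n, 1, n), node(n, 1, n), node(n, 1, n)), node(n, 1, n)), P ↦ branch(branch(node(n, true, 1), node(node(n, 1, n), node(n, 1, n), node(n, 1, n)), node(n, 1, n)), 1, 3) }, so P ↦ branch(branch(node(n, true, 1), node(node(n, 1, n), node(n, 1, n), node(n, 1, n)), node(n, 1, n)), 1, 3).

branch(branch(node(n, true, 1), node(node(n, 1, n), node(n, 1, n), node(n, 1, n)), node(n, 1, n)), 1, 3)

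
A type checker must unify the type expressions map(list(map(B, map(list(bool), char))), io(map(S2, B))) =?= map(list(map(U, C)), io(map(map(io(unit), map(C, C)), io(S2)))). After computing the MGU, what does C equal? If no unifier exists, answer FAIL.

map(list(bool), char)

Decompose map/2: list(map(B, map(list(bool), char))) =?= list(map(U, C)),  io(map(S2, B)) =?= io(map(map(io(unit), map(C, C)), io(S2))).
Decompose list/1: map(B, map(list(bool), char)) =?= map(U, C).
Decompose map/2: B =?= U,  map(list(bool), char) =?= C.
Bind B := U; substituting into the one remaining equation that mentions B gives: io(map(S2, U)) =?= io(map(map(io(unit), map(C, C)), io(S2))).
Bind C := map(list(bool), char); substituting into the remaining equation gives: io(map(S2, U)) =?= io(map(map(io(unit), map(map(list(bool), char), map(list(bool), char))), io(S2))).
Decompose io/1: map(S2, U) =?= map(map(io(unit), map(map(list(bool), char), map(list(bool), char))), io(S2)).
Decompose map/2: S2 =?= map(io(unit), map(map(list(bool), char), map(list(bool), char))),  U =?= io(S2).
Bind S2 := map(io(unit), map(map(list(bool), char), map(list(bool), char))); substituting into the remaining equation gives: U =?= io(map(io(unit), map(map(list(bool), char), map(list(bool), char)))).
Bind U := io(map(io(unit), map(map(list(bool), char), map(list(bool), char)))). Substituting into the earlier binding gives B := io(map(io(unit), map(map(list(bool), char), map(list(bool), char)))).
MGU = { B -> io(map(io(unit), map(map(list(bool), char), map(list(bool), char)))), C -> map(list(bool), char), S2 -> map(io(unit), map(map(list(bool), char), map(list(bool), char))), U -> io(map(io(unit), map(map(list(bool), char), map(list(bool), char)))) }, so C -> map(list(bool), char).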